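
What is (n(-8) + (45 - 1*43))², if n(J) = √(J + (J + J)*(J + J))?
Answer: 252 + 8*√62 ≈ 314.99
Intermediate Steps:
n(J) = √(J + 4*J²) (n(J) = √(J + (2*J)*(2*J)) = √(J + 4*J²))
(n(-8) + (45 - 1*43))² = (√(-8*(1 + 4*(-8))) + (45 - 1*43))² = (√(-8*(1 - 32)) + (45 - 43))² = (√(-8*(-31)) + 2)² = (√248 + 2)² = (2*√62 + 2)² = (2 + 2*√62)²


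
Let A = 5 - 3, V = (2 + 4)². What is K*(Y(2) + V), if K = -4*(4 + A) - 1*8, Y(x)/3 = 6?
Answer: -1728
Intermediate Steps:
Y(x) = 18 (Y(x) = 3*6 = 18)
V = 36 (V = 6² = 36)
A = 2
K = -32 (K = -4*(4 + 2) - 1*8 = -4*6 - 8 = -24 - 8 = -32)
K*(Y(2) + V) = -32*(18 + 36) = -32*54 = -1728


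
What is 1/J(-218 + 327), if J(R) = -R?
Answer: -1/109 ≈ -0.0091743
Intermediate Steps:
1/J(-218 + 327) = 1/(-(-218 + 327)) = 1/(-1*109) = 1/(-109) = -1/109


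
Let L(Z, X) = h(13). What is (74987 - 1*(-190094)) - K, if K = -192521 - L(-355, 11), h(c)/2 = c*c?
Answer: 457940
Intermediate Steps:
h(c) = 2*c² (h(c) = 2*(c*c) = 2*c²)
L(Z, X) = 338 (L(Z, X) = 2*13² = 2*169 = 338)
K = -192859 (K = -192521 - 1*338 = -192521 - 338 = -192859)
(74987 - 1*(-190094)) - K = (74987 - 1*(-190094)) - 1*(-192859) = (74987 + 190094) + 192859 = 265081 + 192859 = 457940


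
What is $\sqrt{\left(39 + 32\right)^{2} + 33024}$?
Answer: $\sqrt{38065} \approx 195.1$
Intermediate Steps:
$\sqrt{\left(39 + 32\right)^{2} + 33024} = \sqrt{71^{2} + 33024} = \sqrt{5041 + 33024} = \sqrt{38065}$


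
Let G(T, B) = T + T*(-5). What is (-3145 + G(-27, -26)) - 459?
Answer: -3496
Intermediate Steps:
G(T, B) = -4*T (G(T, B) = T - 5*T = -4*T)
(-3145 + G(-27, -26)) - 459 = (-3145 - 4*(-27)) - 459 = (-3145 + 108) - 459 = -3037 - 459 = -3496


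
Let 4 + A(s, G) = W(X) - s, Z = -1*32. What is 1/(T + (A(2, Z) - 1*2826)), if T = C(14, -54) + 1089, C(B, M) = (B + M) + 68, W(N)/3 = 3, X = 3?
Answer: -1/1706 ≈ -0.00058617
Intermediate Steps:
W(N) = 9 (W(N) = 3*3 = 9)
Z = -32
C(B, M) = 68 + B + M
A(s, G) = 5 - s (A(s, G) = -4 + (9 - s) = 5 - s)
T = 1117 (T = (68 + 14 - 54) + 1089 = 28 + 1089 = 1117)
1/(T + (A(2, Z) - 1*2826)) = 1/(1117 + ((5 - 1*2) - 1*2826)) = 1/(1117 + ((5 - 2) - 2826)) = 1/(1117 + (3 - 2826)) = 1/(1117 - 2823) = 1/(-1706) = -1/1706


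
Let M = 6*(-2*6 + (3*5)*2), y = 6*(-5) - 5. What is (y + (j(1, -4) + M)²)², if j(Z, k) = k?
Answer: 116229961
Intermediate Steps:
y = -35 (y = -30 - 5 = -35)
M = 108 (M = 6*(-12 + 15*2) = 6*(-12 + 30) = 6*18 = 108)
(y + (j(1, -4) + M)²)² = (-35 + (-4 + 108)²)² = (-35 + 104²)² = (-35 + 10816)² = 10781² = 116229961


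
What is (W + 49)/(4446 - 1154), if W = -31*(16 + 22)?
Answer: -1129/3292 ≈ -0.34295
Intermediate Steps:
W = -1178 (W = -31*38 = -1178)
(W + 49)/(4446 - 1154) = (-1178 + 49)/(4446 - 1154) = -1129/3292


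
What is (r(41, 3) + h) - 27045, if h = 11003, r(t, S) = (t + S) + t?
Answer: -15957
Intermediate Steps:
r(t, S) = S + 2*t (r(t, S) = (S + t) + t = S + 2*t)
(r(41, 3) + h) - 27045 = ((3 + 2*41) + 11003) - 27045 = ((3 + 82) + 11003) - 27045 = (85 + 11003) - 27045 = 11088 - 27045 = -15957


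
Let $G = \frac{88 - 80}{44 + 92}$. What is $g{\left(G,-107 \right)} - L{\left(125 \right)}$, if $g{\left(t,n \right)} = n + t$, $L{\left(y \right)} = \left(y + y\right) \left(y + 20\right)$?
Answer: $- \frac{618068}{17} \approx -36357.0$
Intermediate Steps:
$G = \frac{1}{17}$ ($G = \frac{8}{136} = 8 \cdot \frac{1}{136} = \frac{1}{17} \approx 0.058824$)
$L{\left(y \right)} = 2 y \left(20 + y\right)$
$g{\left(G,-107 \right)} - L{\left(125 \right)} = \left(-107 + \frac{1}{17}\right) - 2 \cdot 125 \left(20 + 125\right) = - \frac{1818}{17} - 2 \cdot 125 \cdot 145 = - \frac{1818}{17} - 36250 = - \frac{618068}{17}$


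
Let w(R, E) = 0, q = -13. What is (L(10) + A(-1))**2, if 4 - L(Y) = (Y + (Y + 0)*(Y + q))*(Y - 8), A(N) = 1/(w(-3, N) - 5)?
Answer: 47961/25 ≈ 1918.4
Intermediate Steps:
A(N) = -1/5 (A(N) = 1/(0 - 5) = 1/(-5) = -1/5)
L(Y) = 4 - (-8 + Y)*(Y + Y*(-13 + Y)) (L(Y) = 4 - (Y + (Y + 0)*(Y - 13))*(Y - 8) = 4 - (Y + Y*(-13 + Y))*(-8 + Y) = 4 - (-8 + Y)*(Y + Y*(-13 + Y)))
(L(10) + A(-1))**2 = ((4 - 1*10**3 - 96*10 + 20*10**2) - 1/5)**2 = ((4 - 1*1000 - 960 + 20*100) - 1/5)**2 = ((4 - 1000 - 960 + 2000) - 1/5)**2 = (44 - 1/5)**2 = (219/5)**2 = 47961/25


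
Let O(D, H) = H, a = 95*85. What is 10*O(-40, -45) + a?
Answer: 7625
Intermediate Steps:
a = 8075
10*O(-40, -45) + a = 10*(-45) + 8075 = -450 + 8075 = 7625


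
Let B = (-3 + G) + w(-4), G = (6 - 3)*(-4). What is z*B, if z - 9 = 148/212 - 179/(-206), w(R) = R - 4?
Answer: -2653533/10918 ≈ -243.04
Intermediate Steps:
w(R) = -4 + R
G = -12 (G = 3*(-4) = -12)
z = 115371/10918 (z = 9 + (148/212 - 179/(-206)) = 9 + (148*(1/212) - 179*(-1/206)) = 9 + (37/53 + 179/206) = 9 + 17109/10918 = 115371/10918 ≈ 10.567)
B = -23 (B = (-3 - 12) + (-4 - 4) = -15 - 8 = -23)
z*B = (115371/10918)*(-23) = -2653533/10918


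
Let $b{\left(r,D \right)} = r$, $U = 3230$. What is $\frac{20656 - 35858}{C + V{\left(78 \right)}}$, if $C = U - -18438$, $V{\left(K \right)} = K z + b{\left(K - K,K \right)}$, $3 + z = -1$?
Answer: $- \frac{7601}{10678} \approx -0.71184$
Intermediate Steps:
$z = -4$ ($z = -3 - 1 = -4$)
$V{\left(K \right)} = - 4 K$ ($V{\left(K \right)} = K \left(-4\right) + \left(K - K\right) = - 4 K + 0 = - 4 K$)
$C = 21668$ ($C = 3230 - -18438 = 3230 + 18438 = 21668$)
$\frac{20656 - 35858}{C + V{\left(78 \right)}} = \frac{20656 - 35858}{21668 - 312} = - \frac{15202}{21668 - 312} = - \frac{15202}{21356} = \left(-15202\right) \frac{1}{21356} = - \frac{7601}{10678}$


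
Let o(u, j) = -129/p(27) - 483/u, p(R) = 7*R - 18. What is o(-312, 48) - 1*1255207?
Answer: -7440862391/5928 ≈ -1.2552e+6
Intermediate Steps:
p(R) = -18 + 7*R
o(u, j) = -43/57 - 483/u (o(u, j) = -129/(-18 + 7*27) - 483/u = -129/(-18 + 189) - 483/u = -129/171 - 483/u = -129*1/171 - 483/u = -43/57 - 483/u)
o(-312, 48) - 1*1255207 = (-43/57 - 483/(-312)) - 1*1255207 = (-43/57 - 483*(-1/312)) - 1255207 = (-43/57 + 161/104) - 1255207 = 4705/5928 - 1255207 = -7440862391/5928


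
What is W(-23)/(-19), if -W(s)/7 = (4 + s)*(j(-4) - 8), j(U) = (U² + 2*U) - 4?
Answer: 28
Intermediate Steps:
j(U) = -4 + U² + 2*U
W(s) = 112 + 28*s (W(s) = -7*(4 + s)*((-4 + (-4)² + 2*(-4)) - 8) = -7*(4 + s)*((-4 + 16 - 8) - 8) = -7*(4 + s)*(4 - 8) = -7*(4 + s)*(-4) = -7*(-16 - 4*s) = 112 + 28*s)
W(-23)/(-19) = (112 + 28*(-23))/(-19) = (112 - 644)*(-1/19) = -532*(-1/19) = 28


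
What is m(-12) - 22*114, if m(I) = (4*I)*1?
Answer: -2556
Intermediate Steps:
m(I) = 4*I
m(-12) - 22*114 = 4*(-12) - 22*114 = -48 - 2508 = -2556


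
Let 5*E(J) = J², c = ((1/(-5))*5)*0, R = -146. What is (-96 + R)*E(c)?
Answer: 0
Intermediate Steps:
c = 0 (c = ((1*(-⅕))*5)*0 = -⅕*5*0 = -1*0 = 0)
E(J) = J²/5
(-96 + R)*E(c) = (-96 - 146)*((⅕)*0²) = -242*0/5 = -242*0 = 0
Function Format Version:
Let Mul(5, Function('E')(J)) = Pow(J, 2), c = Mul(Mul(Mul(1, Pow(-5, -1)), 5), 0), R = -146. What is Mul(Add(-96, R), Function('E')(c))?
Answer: 0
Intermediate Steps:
c = 0 (c = Mul(Mul(Mul(1, Rational(-1, 5)), 5), 0) = Mul(Mul(Rational(-1, 5), 5), 0) = Mul(-1, 0) = 0)
Function('E')(J) = Mul(Rational(1, 5), Pow(J, 2))
Mul(Add(-96, R), Function('E')(c)) = Mul(Add(-96, -146), Mul(Rational(1, 5), Pow(0, 2))) = Mul(-242, Mul(Rational(1, 5), 0)) = Mul(-242, 0) = 0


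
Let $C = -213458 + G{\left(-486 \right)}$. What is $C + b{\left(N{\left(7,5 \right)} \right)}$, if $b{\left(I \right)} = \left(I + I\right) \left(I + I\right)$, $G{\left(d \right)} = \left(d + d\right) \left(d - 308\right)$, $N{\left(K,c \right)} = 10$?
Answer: $558710$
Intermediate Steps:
$G{\left(d \right)} = 2 d \left(-308 + d\right)$
$b{\left(I \right)} = 4 I^{2}$ ($b{\left(I \right)} = 2 I 2 I = 4 I^{2}$)
$C = 558310$ ($C = -213458 + 2 \left(-486\right) \left(-308 - 486\right) = -213458 + 2 \left(-486\right) \left(-794\right) = -213458 + 771768 = 558310$)
$C + b{\left(N{\left(7,5 \right)} \right)} = 558310 + 4 \cdot 10^{2} = 558310 + 4 \cdot 100 = 558310 + 400 = 558710$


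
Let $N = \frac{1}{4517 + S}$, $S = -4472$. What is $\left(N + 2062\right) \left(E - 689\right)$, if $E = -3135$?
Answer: $- \frac{354832784}{45} \approx -7.8852 \cdot 10^{6}$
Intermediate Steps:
$N = \frac{1}{45}$ ($N = \frac{1}{4517 - 4472} = \frac{1}{45} \approx 0.022222$)
$\left(N + 2062\right) \left(E - 689\right) = \left(\frac{1}{45} + 2062\right) \left(-3135 - 689\right) = \frac{92791}{45} \left(-3824\right) = - \frac{354832784}{45}$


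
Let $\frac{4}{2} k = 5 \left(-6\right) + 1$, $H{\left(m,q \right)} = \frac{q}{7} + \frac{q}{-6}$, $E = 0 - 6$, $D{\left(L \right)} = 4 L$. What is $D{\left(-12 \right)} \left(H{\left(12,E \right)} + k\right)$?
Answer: $\frac{4824}{7} \approx 689.14$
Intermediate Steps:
$E = -6$
$H{\left(m,q \right)} = - \frac{q}{42}$ ($H{\left(m,q \right)} = q \frac{1}{7} + q \left(- \frac{1}{6}\right) = \frac{q}{7} - \frac{q}{6} = - \frac{q}{42}$)
$k = - \frac{29}{2}$ ($k = \frac{5 \left(-6\right) + 1}{2} = \frac{-30 + 1}{2} = \frac{1}{2} \left(-29\right) = - \frac{29}{2} \approx -14.5$)
$D{\left(-12 \right)} \left(H{\left(12,E \right)} + k\right) = 4 \left(-12\right) \left(\left(- \frac{1}{42}\right) \left(-6\right) - \frac{29}{2}\right) = - 48 \left(\frac{1}{7} - \frac{29}{2}\right) = \left(-48\right) \left(- \frac{201}{14}\right) = \frac{4824}{7}$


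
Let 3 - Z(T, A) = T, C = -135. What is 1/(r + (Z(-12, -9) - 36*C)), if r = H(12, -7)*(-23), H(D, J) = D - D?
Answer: 1/4875 ≈ 0.00020513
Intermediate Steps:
Z(T, A) = 3 - T
H(D, J) = 0
r = 0 (r = 0*(-23) = 0)
1/(r + (Z(-12, -9) - 36*C)) = 1/(0 + ((3 - 1*(-12)) - 36*(-135))) = 1/(0 + ((3 + 12) + 4860)) = 1/(0 + (15 + 4860)) = 1/(0 + 4875) = 1/4875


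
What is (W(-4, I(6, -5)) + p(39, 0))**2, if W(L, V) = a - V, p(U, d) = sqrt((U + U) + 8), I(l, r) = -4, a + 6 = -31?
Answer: (33 - sqrt(86))**2 ≈ 562.94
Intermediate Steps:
a = -37 (a = -6 - 31 = -37)
p(U, d) = sqrt(8 + 2*U) (p(U, d) = sqrt(2*U + 8) = sqrt(8 + 2*U))
W(L, V) = -37 - V
(W(-4, I(6, -5)) + p(39, 0))**2 = ((-37 - 1*(-4)) + sqrt(8 + 2*39))**2 = ((-37 + 4) + sqrt(8 + 78))**2 = (-33 + sqrt(86))**2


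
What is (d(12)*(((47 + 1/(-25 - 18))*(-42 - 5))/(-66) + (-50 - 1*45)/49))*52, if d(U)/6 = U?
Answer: 2734648800/23177 ≈ 1.1799e+5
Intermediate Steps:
d(U) = 6*U
(d(12)*(((47 + 1/(-25 - 18))*(-42 - 5))/(-66) + (-50 - 1*45)/49))*52 = ((6*12)*(((47 + 1/(-25 - 18))*(-42 - 5))/(-66) + (-50 - 1*45)/49))*52 = (72*(((47 + 1/(-43))*(-47))*(-1/66) + (-50 - 45)*(1/49)))*52 = (72*(((47 - 1/43)*(-47))*(-1/66) - 95*1/49))*52 = (72*(((2020/43)*(-47))*(-1/66) - 95/49))*52 = (72*(-94940/43*(-1/66) - 95/49))*52 = (72*(47470/1419 - 95/49))*52 = (72*(2191225/69531))*52 = (52589400/23177)*52 = 2734648800/23177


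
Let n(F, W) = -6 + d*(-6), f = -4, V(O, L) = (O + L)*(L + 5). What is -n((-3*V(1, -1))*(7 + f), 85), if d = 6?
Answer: 42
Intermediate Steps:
V(O, L) = (5 + L)*(L + O) (V(O, L) = (L + O)*(5 + L) = (5 + L)*(L + O))
n(F, W) = -42 (n(F, W) = -6 + 6*(-6) = -6 - 36 = -42)
-n((-3*V(1, -1))*(7 + f), 85) = -1*(-42) = 42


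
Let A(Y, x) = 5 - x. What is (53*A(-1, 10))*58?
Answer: -15370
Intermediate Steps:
(53*A(-1, 10))*58 = (53*(5 - 1*10))*58 = (53*(5 - 10))*58 = (53*(-5))*58 = -265*58 = -15370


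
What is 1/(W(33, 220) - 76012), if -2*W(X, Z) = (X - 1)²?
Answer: -1/76524 ≈ -1.3068e-5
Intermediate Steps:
W(X, Z) = -(-1 + X)²/2 (W(X, Z) = -(X - 1)²/2 = -(-1 + X)²/2)
1/(W(33, 220) - 76012) = 1/(-(-1 + 33)²/2 - 76012) = 1/(-½*32² - 76012) = 1/(-½*1024 - 76012) = 1/(-512 - 76012) = 1/(-76524) = -1/76524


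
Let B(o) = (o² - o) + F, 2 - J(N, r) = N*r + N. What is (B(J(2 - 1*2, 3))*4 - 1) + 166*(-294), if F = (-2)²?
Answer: -48781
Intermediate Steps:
F = 4
J(N, r) = 2 - N - N*r (J(N, r) = 2 - (N*r + N) = 2 - (N + N*r) = 2 + (-N - N*r) = 2 - N - N*r)
B(o) = 4 + o² - o (B(o) = (o² - o) + 4 = 4 + o² - o)
(B(J(2 - 1*2, 3))*4 - 1) + 166*(-294) = ((4 + (2 - (2 - 1*2) - 1*(2 - 1*2)*3)² - (2 - (2 - 1*2) - 1*(2 - 1*2)*3))*4 - 1) + 166*(-294) = ((4 + (2 - (2 - 2) - 1*(2 - 2)*3)² - (2 - (2 - 2) - 1*(2 - 2)*3))*4 - 1) - 48804 = ((4 + (2 - 1*0 - 1*0*3)² - (2 - 1*0 - 1*0*3))*4 - 1) - 48804 = ((4 + (2 + 0 + 0)² - (2 + 0 + 0))*4 - 1) - 48804 = ((4 + 2² - 1*2)*4 - 1) - 48804 = ((4 + 4 - 2)*4 - 1) - 48804 = (6*4 - 1) - 48804 = (24 - 1) - 48804 = 23 - 48804 = -48781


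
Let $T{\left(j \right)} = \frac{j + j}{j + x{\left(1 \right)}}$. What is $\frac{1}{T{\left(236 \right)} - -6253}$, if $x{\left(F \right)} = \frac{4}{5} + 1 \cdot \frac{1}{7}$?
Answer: $\frac{8293}{51872649} \approx 0.00015987$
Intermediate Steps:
$x{\left(F \right)} = \frac{33}{35}$ ($x{\left(F \right)} = 4 \cdot \frac{1}{5} + 1 \cdot \frac{1}{7} = \frac{4}{5} + \frac{1}{7} = \frac{33}{35}$)
$T{\left(j \right)} = \frac{2 j}{\frac{33}{35} + j}$ ($T{\left(j \right)} = \frac{j + j}{j + \frac{33}{35}} = \frac{2 j}{\frac{33}{35} + j}$)
$\frac{1}{T{\left(236 \right)} - -6253} = \frac{1}{70 \cdot 236 \frac{1}{33 + 35 \cdot 236} - -6253} = \frac{1}{70 \cdot 236 \frac{1}{33 + 8260} + 6253} = \frac{1}{70 \cdot 236 \cdot \frac{1}{8293} + 6253} = \frac{1}{\frac{16520}{8293} + 6253} = \frac{1}{\frac{51872649}{8293}} = \frac{8293}{51872649}$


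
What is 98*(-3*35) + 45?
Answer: -10245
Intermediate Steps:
98*(-3*35) + 45 = 98*(-105) + 45 = -10290 + 45 = -10245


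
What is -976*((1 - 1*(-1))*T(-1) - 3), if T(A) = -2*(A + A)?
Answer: -4880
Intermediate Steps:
T(A) = -4*A
-976*((1 - 1*(-1))*T(-1) - 3) = -976*((1 - 1*(-1))*(-4*(-1)) - 3) = -976*((1 + 1)*4 - 3) = -976*(2*4 - 3) = -976*(8 - 3) = -976*5 = -4880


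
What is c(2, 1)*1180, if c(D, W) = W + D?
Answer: 3540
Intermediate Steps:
c(D, W) = D + W
c(2, 1)*1180 = (2 + 1)*1180 = 3*1180 = 3540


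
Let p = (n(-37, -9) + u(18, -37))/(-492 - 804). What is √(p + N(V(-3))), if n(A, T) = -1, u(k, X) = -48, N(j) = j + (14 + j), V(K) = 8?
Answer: √38929/36 ≈ 5.4807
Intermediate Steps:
N(j) = 14 + 2*j
p = 49/1296 (p = (-1 - 48)/(-492 - 804) = -49/(-1296) = -49*(-1/1296) = 49/1296 ≈ 0.037809)
√(p + N(V(-3))) = √(49/1296 + (14 + 2*8)) = √(49/1296 + (14 + 16)) = √(49/1296 + 30) = √(38929/1296) = √38929/36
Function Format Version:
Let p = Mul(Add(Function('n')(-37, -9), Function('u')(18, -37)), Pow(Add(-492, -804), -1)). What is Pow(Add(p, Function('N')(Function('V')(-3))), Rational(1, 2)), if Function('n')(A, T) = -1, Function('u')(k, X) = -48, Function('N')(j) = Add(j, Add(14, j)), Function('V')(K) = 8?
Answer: Mul(Rational(1, 36), Pow(38929, Rational(1, 2))) ≈ 5.4807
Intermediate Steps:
Function('N')(j) = Add(14, Mul(2, j))
p = Rational(49, 1296) (p = Mul(Add(-1, -48), Pow(Add(-492, -804), -1)) = Mul(-49, Pow(-1296, -1)) = Mul(-49, Rational(-1, 1296)) = Rational(49, 1296) ≈ 0.037809)
Pow(Add(p, Function('N')(Function('V')(-3))), Rational(1, 2)) = Pow(Add(Rational(49, 1296), Add(14, Mul(2, 8))), Rational(1, 2)) = Pow(Add(Rational(49, 1296), Add(14, 16)), Rational(1, 2)) = Pow(Add(Rational(49, 1296), 30), Rational(1, 2)) = Pow(Rational(38929, 1296), Rational(1, 2)) = Mul(Rational(1, 36), Pow(38929, Rational(1, 2)))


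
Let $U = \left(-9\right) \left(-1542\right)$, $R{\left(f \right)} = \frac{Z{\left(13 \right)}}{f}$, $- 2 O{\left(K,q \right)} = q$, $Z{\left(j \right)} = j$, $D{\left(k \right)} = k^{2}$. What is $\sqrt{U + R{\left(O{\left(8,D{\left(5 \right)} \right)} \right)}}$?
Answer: $\frac{2 \sqrt{86731}}{5} \approx 117.8$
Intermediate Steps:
$O{\left(K,q \right)} = - \frac{q}{2}$
$R{\left(f \right)} = \frac{13}{f}$
$U = 13878$
$\sqrt{U + R{\left(O{\left(8,D{\left(5 \right)} \right)} \right)}} = \sqrt{13878 + \frac{13}{\left(- \frac{1}{2}\right) 5^{2}}} = \sqrt{13878 + \frac{13}{\left(- \frac{1}{2}\right) 25}} = \sqrt{13878 + \frac{13}{- \frac{25}{2}}} = \sqrt{13878 + 13 \left(- \frac{2}{25}\right)} = \sqrt{13878 - \frac{26}{25}} = \sqrt{\frac{346924}{25}} = \frac{2 \sqrt{86731}}{5}$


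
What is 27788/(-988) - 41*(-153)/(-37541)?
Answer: -262346758/9272627 ≈ -28.293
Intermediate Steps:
27788/(-988) - 41*(-153)/(-37541) = 27788*(-1/988) + 6273*(-1/37541) = -6947/247 - 6273/37541 = -262346758/9272627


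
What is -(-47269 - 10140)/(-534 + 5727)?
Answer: 57409/5193 ≈ 11.055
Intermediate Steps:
-(-47269 - 10140)/(-534 + 5727) = -(-57409)/5193 = -1*(-57409/5193) = 57409/5193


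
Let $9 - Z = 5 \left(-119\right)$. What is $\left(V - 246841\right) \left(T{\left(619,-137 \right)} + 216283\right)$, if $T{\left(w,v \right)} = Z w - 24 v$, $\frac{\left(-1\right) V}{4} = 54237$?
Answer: $-275234190683$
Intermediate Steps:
$V = -216948$ ($V = \left(-4\right) 54237 = -216948$)
$Z = 604$ ($Z = 9 - 5 \left(-119\right) = 9 - -595 = 9 + 595 = 604$)
$T{\left(w,v \right)} = - 24 v + 604 w$ ($T{\left(w,v \right)} = 604 w - 24 v = - 24 v + 604 w$)
$\left(V - 246841\right) \left(T{\left(619,-137 \right)} + 216283\right) = \left(-216948 - 246841\right) \left(\left(\left(-24\right) \left(-137\right) + 604 \cdot 619\right) + 216283\right) = - 463789 \left(\left(3288 + 373876\right) + 216283\right) = - 463789 \left(377164 + 216283\right) = \left(-463789\right) 593447 = -275234190683$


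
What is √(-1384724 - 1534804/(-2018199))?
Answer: 2*I*√1410038474084823282/2018199 ≈ 1176.7*I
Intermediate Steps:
√(-1384724 - 1534804/(-2018199)) = √(-1384724 - 1534804*(-1/2018199)) = √(-1384724 + 1534804/2018199) = √(-2794647057272/2018199) = 2*I*√1410038474084823282/2018199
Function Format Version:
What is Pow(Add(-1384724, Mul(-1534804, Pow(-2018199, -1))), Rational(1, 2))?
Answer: Mul(Rational(2, 2018199), I, Pow(1410038474084823282, Rational(1, 2))) ≈ Mul(1176.7, I)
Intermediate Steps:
Pow(Add(-1384724, Mul(-1534804, Pow(-2018199, -1))), Rational(1, 2)) = Pow(Add(-1384724, Mul(-1534804, Rational(-1, 2018199))), Rational(1, 2)) = Pow(Add(-1384724, Rational(1534804, 2018199)), Rational(1, 2)) = Pow(Rational(-2794647057272, 2018199), Rational(1, 2)) = Mul(Rational(2, 2018199), I, Pow(1410038474084823282, Rational(1, 2)))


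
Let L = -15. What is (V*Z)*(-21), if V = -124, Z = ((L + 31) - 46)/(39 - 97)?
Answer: 39060/29 ≈ 1346.9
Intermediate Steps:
Z = 15/29 (Z = ((-15 + 31) - 46)/(39 - 97) = (16 - 46)/(-58) = -30*(-1/58) = 15/29 ≈ 0.51724)
(V*Z)*(-21) = -124*15/29*(-21) = -1860/29*(-21) = 39060/29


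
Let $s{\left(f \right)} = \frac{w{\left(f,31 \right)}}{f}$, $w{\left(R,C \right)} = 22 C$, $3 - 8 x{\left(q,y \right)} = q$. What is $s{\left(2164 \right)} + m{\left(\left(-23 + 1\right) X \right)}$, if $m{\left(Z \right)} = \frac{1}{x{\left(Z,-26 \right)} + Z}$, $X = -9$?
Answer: $\frac{482305}{1502898} \approx 0.32092$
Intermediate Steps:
$x{\left(q,y \right)} = \frac{3}{8} - \frac{q}{8}$
$m{\left(Z \right)} = \frac{1}{\frac{3}{8} + \frac{7 Z}{8}}$ ($m{\left(Z \right)} = \frac{1}{\left(\frac{3}{8} - \frac{Z}{8}\right) + Z} = \frac{1}{\frac{3}{8} + \frac{7 Z}{8}}$)
$s{\left(f \right)} = \frac{682}{f}$ ($s{\left(f \right)} = \frac{22 \cdot 31}{f} = \frac{682}{f}$)
$s{\left(2164 \right)} + m{\left(\left(-23 + 1\right) X \right)} = \frac{682}{2164} + \frac{8}{3 + 7 \left(-23 + 1\right) \left(-9\right)} = 682 \cdot \frac{1}{2164} + \frac{8}{3 + 7 \left(\left(-22\right) \left(-9\right)\right)} = \frac{341}{1082} + \frac{8}{3 + 7 \cdot 198} = \frac{341}{1082} + \frac{8}{3 + 1386} = \frac{341}{1082} + \frac{8}{1389} = \frac{482305}{1502898}$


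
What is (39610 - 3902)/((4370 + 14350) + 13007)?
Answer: 35708/31727 ≈ 1.1255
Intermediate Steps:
(39610 - 3902)/((4370 + 14350) + 13007) = 35708/(18720 + 13007) = 35708/31727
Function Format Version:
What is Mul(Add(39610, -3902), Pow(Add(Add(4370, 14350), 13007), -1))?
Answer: Rational(35708, 31727) ≈ 1.1255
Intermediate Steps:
Mul(Add(39610, -3902), Pow(Add(Add(4370, 14350), 13007), -1)) = Mul(35708, Pow(Add(18720, 13007), -1)) = Mul(35708, Pow(31727, -1)) = Mul(35708, Rational(1, 31727)) = Rational(35708, 31727)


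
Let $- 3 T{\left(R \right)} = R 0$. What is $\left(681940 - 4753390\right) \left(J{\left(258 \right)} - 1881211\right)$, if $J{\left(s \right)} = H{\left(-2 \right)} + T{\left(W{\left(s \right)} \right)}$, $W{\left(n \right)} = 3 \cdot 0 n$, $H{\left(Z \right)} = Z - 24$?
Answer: $7659362383650$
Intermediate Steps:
$H{\left(Z \right)} = -24 + Z$
$W{\left(n \right)} = 0$ ($W{\left(n \right)} = 0 n = 0$)
$T{\left(R \right)} = 0$ ($T{\left(R \right)} = - \frac{R 0}{3} = \left(- \frac{1}{3}\right) 0 = 0$)
$J{\left(s \right)} = -26$ ($J{\left(s \right)} = \left(-24 - 2\right) + 0 = -26 + 0 = -26$)
$\left(681940 - 4753390\right) \left(J{\left(258 \right)} - 1881211\right) = \left(681940 - 4753390\right) \left(-26 - 1881211\right) = \left(-4071450\right) \left(-1881237\right) = 7659362383650$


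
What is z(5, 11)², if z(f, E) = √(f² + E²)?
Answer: 146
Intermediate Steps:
z(f, E) = √(E² + f²)
z(5, 11)² = (√(11² + 5²))² = (√(121 + 25))² = (√146)² = 146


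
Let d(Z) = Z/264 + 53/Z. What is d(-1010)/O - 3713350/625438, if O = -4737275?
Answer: -4845564347076103/816136505308500 ≈ -5.9372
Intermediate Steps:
d(Z) = 53/Z + Z/264 (d(Z) = Z*(1/264) + 53/Z = Z/264 + 53/Z = 53/Z + Z/264)
d(-1010)/O - 3713350/625438 = (53/(-1010) + (1/264)*(-1010))/(-4737275) - 3713350/625438 = (53*(-1/1010) - 505/132)*(-1/4737275) - 3713350*1/625438 = (-53/1010 - 505/132)*(-1/4737275) - 1856675/312719 = -258523/66660*(-1/4737275) - 1856675/312719 = 258523/315786751500 - 1856675/312719 = -4845564347076103/816136505308500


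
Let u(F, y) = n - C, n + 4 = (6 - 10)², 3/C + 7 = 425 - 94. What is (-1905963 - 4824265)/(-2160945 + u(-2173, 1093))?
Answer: 726864624/233380765 ≈ 3.1145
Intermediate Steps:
C = 1/108 (C = 3/(-7 + (425 - 94)) = 3/(-7 + 331) = 3/324 = 3*(1/324) = 1/108 ≈ 0.0092593)
n = 12 (n = -4 + (6 - 10)² = -4 + (-4)² = -4 + 16 = 12)
u(F, y) = 1295/108 (u(F, y) = 12 - 1*1/108 = 12 - 1/108 = 1295/108)
(-1905963 - 4824265)/(-2160945 + u(-2173, 1093)) = (-1905963 - 4824265)/(-2160945 + 1295/108) = -6730228/(-233380765/108) = -6730228*(-108/233380765) = 726864624/233380765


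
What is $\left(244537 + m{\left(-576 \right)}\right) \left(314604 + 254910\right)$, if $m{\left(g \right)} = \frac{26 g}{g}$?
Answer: $139282052382$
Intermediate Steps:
$m{\left(g \right)} = 26$
$\left(244537 + m{\left(-576 \right)}\right) \left(314604 + 254910\right) = \left(244537 + 26\right) \left(314604 + 254910\right) = 244563 \cdot 569514 = 139282052382$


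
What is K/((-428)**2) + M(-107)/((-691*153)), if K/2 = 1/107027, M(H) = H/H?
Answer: -9802711261/1036383219999432 ≈ -9.4586e-6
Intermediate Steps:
M(H) = 1
K = 2/107027 ≈ 1.8687e-5
K/((-428)**2) + M(-107)/((-691*153)) = 2/(107027*((-428)**2)) + 1/(-691*153) = (2/107027)/183184 + 1/(-105723) = (2/107027)*(1/183184) + 1*(-1/105723) = 1/9802816984 - 1/105723 = -9802711261/1036383219999432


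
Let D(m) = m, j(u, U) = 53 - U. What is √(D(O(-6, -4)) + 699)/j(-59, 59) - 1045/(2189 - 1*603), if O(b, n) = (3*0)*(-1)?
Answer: -1045/1586 - √699/6 ≈ -5.0653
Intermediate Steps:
O(b, n) = 0 (O(b, n) = 0*(-1) = 0)
√(D(O(-6, -4)) + 699)/j(-59, 59) - 1045/(2189 - 1*603) = √(0 + 699)/(53 - 1*59) - 1045/(2189 - 1*603) = √699/(53 - 59) - 1045/(2189 - 603) = √699/(-6) - 1045/1586 = √699*(-⅙) - 1045*1/1586 = -√699/6 - 1045/1586 = -1045/1586 - √699/6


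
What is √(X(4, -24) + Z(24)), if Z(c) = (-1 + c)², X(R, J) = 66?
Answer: √595 ≈ 24.393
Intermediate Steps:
√(X(4, -24) + Z(24)) = √(66 + (-1 + 24)²) = √(66 + 23²) = √(66 + 529) = √595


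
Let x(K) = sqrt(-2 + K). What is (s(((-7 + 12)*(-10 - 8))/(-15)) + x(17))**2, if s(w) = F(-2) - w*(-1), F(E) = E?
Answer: (4 + sqrt(15))**2 ≈ 61.984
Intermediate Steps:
s(w) = -2 + w (s(w) = -2 - w*(-1) = -2 - (-1)*w = -2 + w)
(s(((-7 + 12)*(-10 - 8))/(-15)) + x(17))**2 = ((-2 + ((-7 + 12)*(-10 - 8))/(-15)) + sqrt(-2 + 17))**2 = ((-2 + (5*(-18))*(-1/15)) + sqrt(15))**2 = ((-2 - 90*(-1/15)) + sqrt(15))**2 = ((-2 + 6) + sqrt(15))**2 = (4 + sqrt(15))**2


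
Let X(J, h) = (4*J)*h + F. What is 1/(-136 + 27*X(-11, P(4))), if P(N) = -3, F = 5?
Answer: 1/3563 ≈ 0.00028066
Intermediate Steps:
X(J, h) = 5 + 4*J*h (X(J, h) = (4*J)*h + 5 = 4*J*h + 5 = 5 + 4*J*h)
1/(-136 + 27*X(-11, P(4))) = 1/(-136 + 27*(5 + 4*(-11)*(-3))) = 1/(-136 + 27*(5 + 132)) = 1/(-136 + 27*137) = 1/(-136 + 3699) = 1/3563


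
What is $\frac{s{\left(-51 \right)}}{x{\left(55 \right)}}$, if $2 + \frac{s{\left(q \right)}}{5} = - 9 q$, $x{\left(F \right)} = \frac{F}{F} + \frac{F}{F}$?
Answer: $\frac{2285}{2} \approx 1142.5$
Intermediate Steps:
$x{\left(F \right)} = 2$ ($x{\left(F \right)} = 1 + 1 = 2$)
$s{\left(q \right)} = -10 - 45 q$ ($s{\left(q \right)} = -10 + 5 \left(- 9 q\right) = -10 - 45 q$)
$\frac{s{\left(-51 \right)}}{x{\left(55 \right)}} = \frac{-10 - -2295}{2} = \left(-10 + 2295\right) \frac{1}{2} = 2285 \cdot \frac{1}{2} = \frac{2285}{2}$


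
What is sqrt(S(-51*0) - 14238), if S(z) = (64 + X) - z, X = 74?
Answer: 10*I*sqrt(141) ≈ 118.74*I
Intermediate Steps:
S(z) = 138 - z (S(z) = (64 + 74) - z = 138 - z)
sqrt(S(-51*0) - 14238) = sqrt((138 - (-51)*0) - 14238) = sqrt((138 - 1*0) - 14238) = sqrt((138 + 0) - 14238) = sqrt(138 - 14238) = sqrt(-14100) = 10*I*sqrt(141)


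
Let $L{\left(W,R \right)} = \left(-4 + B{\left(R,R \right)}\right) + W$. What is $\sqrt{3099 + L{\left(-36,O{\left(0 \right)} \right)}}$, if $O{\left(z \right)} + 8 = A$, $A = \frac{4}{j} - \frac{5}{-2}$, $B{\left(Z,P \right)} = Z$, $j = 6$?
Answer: $\frac{5 \sqrt{4398}}{6} \approx 55.265$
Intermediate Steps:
$A = \frac{19}{6}$ ($A = \frac{4}{6} - \frac{5}{-2} = 4 \cdot \frac{1}{6} - - \frac{5}{2} = \frac{2}{3} + \frac{5}{2} = \frac{19}{6} \approx 3.1667$)
$O{\left(z \right)} = - \frac{29}{6}$ ($O{\left(z \right)} = -8 + \frac{19}{6} = - \frac{29}{6}$)
$L{\left(W,R \right)} = -4 + R + W$ ($L{\left(W,R \right)} = \left(-4 + R\right) + W = -4 + R + W$)
$\sqrt{3099 + L{\left(-36,O{\left(0 \right)} \right)}} = \sqrt{3099 - \frac{269}{6}} = \sqrt{\frac{18325}{6}} = \frac{5 \sqrt{4398}}{6}$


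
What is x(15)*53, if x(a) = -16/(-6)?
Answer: 424/3 ≈ 141.33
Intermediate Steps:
x(a) = 8/3 (x(a) = -16*(-⅙) = 8/3)
x(15)*53 = (8/3)*53 = 424/3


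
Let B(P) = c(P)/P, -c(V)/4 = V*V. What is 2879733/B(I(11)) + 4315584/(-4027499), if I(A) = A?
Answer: -1656901666209/25315708 ≈ -65450.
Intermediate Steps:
c(V) = -4*V² (c(V) = -4*V*V = -4*V²)
B(P) = -4*P (B(P) = (-4*P²)/P = -4*P)
2879733/B(I(11)) + 4315584/(-4027499) = 2879733/((-4*11)) + 4315584/(-4027499) = 2879733/(-44) + 4315584*(-1/4027499) = 2879733*(-1/44) - 616512/575357 = -2879733/44 - 616512/575357 = -1656901666209/25315708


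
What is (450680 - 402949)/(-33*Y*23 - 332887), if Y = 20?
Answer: -47731/348067 ≈ -0.13713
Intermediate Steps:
(450680 - 402949)/(-33*Y*23 - 332887) = (450680 - 402949)/(-33*20*23 - 332887) = 47731/(-660*23 - 332887) = 47731/(-15180 - 332887) = 47731/(-348067) = 47731*(-1/348067) = -47731/348067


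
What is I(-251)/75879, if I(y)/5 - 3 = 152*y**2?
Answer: 47880775/75879 ≈ 631.01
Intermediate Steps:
I(y) = 15 + 760*y**2 (I(y) = 15 + 5*(152*y**2) = 15 + 760*y**2)
I(-251)/75879 = (15 + 760*(-251)**2)/75879 = (15 + 760*63001)*(1/75879) = (15 + 47880760)*(1/75879) = 47880775*(1/75879) = 47880775/75879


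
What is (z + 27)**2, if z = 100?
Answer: 16129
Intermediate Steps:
(z + 27)**2 = (100 + 27)**2 = 127**2 = 16129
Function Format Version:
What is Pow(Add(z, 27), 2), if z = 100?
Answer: 16129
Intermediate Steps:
Pow(Add(z, 27), 2) = Pow(Add(100, 27), 2) = Pow(127, 2) = 16129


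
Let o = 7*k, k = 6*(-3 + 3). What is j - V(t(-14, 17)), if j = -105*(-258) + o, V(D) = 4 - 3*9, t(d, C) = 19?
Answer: 27113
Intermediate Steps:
k = 0 (k = 6*0 = 0)
o = 0 (o = 7*0 = 0)
V(D) = -23 (V(D) = 4 - 27 = -23)
j = 27090 (j = -105*(-258) + 0 = 27090 + 0 = 27090)
j - V(t(-14, 17)) = 27090 - 1*(-23) = 27090 + 23 = 27113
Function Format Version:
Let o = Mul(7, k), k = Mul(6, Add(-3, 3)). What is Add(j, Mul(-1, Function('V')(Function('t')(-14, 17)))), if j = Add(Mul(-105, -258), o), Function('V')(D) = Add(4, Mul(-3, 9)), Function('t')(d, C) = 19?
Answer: 27113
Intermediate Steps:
k = 0 (k = Mul(6, 0) = 0)
o = 0 (o = Mul(7, 0) = 0)
Function('V')(D) = -23 (Function('V')(D) = Add(4, -27) = -23)
j = 27090 (j = Add(Mul(-105, -258), 0) = Add(27090, 0) = 27090)
Add(j, Mul(-1, Function('V')(Function('t')(-14, 17)))) = Add(27090, Mul(-1, -23)) = Add(27090, 23) = 27113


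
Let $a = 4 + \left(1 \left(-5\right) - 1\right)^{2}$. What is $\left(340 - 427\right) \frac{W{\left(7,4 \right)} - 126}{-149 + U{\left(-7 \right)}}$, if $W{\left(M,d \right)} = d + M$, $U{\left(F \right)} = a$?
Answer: $- \frac{10005}{109} \approx -91.789$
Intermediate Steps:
$a = 40$ ($a = 4 + \left(-5 - 1\right)^{2} = 4 + \left(-6\right)^{2} = 4 + 36 = 40$)
$U{\left(F \right)} = 40$
$W{\left(M,d \right)} = M + d$
$\left(340 - 427\right) \frac{W{\left(7,4 \right)} - 126}{-149 + U{\left(-7 \right)}} = \left(340 - 427\right) \frac{\left(7 + 4\right) - 126}{-149 + 40} = - 87 \frac{11 - 126}{-109} = - 87 \left(\left(-115\right) \left(- \frac{1}{109}\right)\right) = \left(-87\right) \frac{115}{109} = - \frac{10005}{109}$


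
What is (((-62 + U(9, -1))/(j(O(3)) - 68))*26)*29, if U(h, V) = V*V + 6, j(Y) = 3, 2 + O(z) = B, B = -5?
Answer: 638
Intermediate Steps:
O(z) = -7 (O(z) = -2 - 5 = -7)
U(h, V) = 6 + V² (U(h, V) = V² + 6 = 6 + V²)
(((-62 + U(9, -1))/(j(O(3)) - 68))*26)*29 = (((-62 + (6 + (-1)²))/(3 - 68))*26)*29 = (((-62 + (6 + 1))/(-65))*26)*29 = (((-62 + 7)*(-1/65))*26)*29 = (-55*(-1/65)*26)*29 = ((11/13)*26)*29 = 22*29 = 638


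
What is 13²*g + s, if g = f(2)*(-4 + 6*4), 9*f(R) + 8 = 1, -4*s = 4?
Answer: -23669/9 ≈ -2629.9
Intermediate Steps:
s = -1 (s = -¼*4 = -1)
f(R) = -7/9 (f(R) = -8/9 + (⅑)*1 = -8/9 + ⅑ = -7/9)
g = -140/9 (g = -7*(-4 + 6*4)/9 = -7*(-4 + 24)/9 = -7/9*20 = -140/9 ≈ -15.556)
13²*g + s = 13²*(-140/9) - 1 = 169*(-140/9) - 1 = -23660/9 - 1 = -23669/9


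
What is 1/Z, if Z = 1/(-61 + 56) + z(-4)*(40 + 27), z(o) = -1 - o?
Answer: 5/1004 ≈ 0.0049801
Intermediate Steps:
Z = 1004/5 (Z = 1/(-61 + 56) + (-1 - 1*(-4))*(40 + 27) = 1/(-5) + (-1 + 4)*67 = -⅕ + 3*67 = -⅕ + 201 = 1004/5 ≈ 200.80)
1/Z = 1/(1004/5) = 5/1004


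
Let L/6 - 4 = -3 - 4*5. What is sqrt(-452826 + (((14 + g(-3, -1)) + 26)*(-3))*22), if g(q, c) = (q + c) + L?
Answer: 3*I*sqrt(49742) ≈ 669.09*I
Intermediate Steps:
L = -114 (L = 24 + 6*(-3 - 4*5) = 24 + 6*(-3 - 20) = 24 + 6*(-23) = 24 - 138 = -114)
g(q, c) = -114 + c + q (g(q, c) = (q + c) - 114 = (c + q) - 114 = -114 + c + q)
sqrt(-452826 + (((14 + g(-3, -1)) + 26)*(-3))*22) = sqrt(-452826 + (((14 + (-114 - 1 - 3)) + 26)*(-3))*22) = sqrt(-452826 + (((14 - 118) + 26)*(-3))*22) = sqrt(-452826 + ((-104 + 26)*(-3))*22) = sqrt(-452826 - 78*(-3)*22) = sqrt(-452826 + 234*22) = sqrt(-452826 + 5148) = sqrt(-447678) = 3*I*sqrt(49742)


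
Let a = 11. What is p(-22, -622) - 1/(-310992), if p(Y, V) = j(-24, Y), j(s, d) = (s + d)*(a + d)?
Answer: 157361953/310992 ≈ 506.00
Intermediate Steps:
j(s, d) = (11 + d)*(d + s) (j(s, d) = (s + d)*(11 + d) = (d + s)*(11 + d) = (11 + d)*(d + s))
p(Y, V) = -264 + Y² - 13*Y (p(Y, V) = Y² + 11*Y + 11*(-24) + Y*(-24) = Y² + 11*Y - 264 - 24*Y = -264 + Y² - 13*Y)
p(-22, -622) - 1/(-310992) = (-264 + (-22)² - 13*(-22)) - 1/(-310992) = (-264 + 484 + 286) - 1*(-1/310992) = 506 + 1/310992 = 157361953/310992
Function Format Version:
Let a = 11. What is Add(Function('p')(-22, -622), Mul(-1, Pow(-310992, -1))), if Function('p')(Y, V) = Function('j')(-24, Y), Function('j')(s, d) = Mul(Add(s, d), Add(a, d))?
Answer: Rational(157361953, 310992) ≈ 506.00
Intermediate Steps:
Function('j')(s, d) = Mul(Add(11, d), Add(d, s)) (Function('j')(s, d) = Mul(Add(s, d), Add(11, d)) = Mul(Add(d, s), Add(11, d)) = Mul(Add(11, d), Add(d, s)))
Function('p')(Y, V) = Add(-264, Pow(Y, 2), Mul(-13, Y)) (Function('p')(Y, V) = Add(Pow(Y, 2), Mul(11, Y), Mul(11, -24), Mul(Y, -24)) = Add(Pow(Y, 2), Mul(11, Y), -264, Mul(-24, Y)) = Add(-264, Pow(Y, 2), Mul(-13, Y)))
Add(Function('p')(-22, -622), Mul(-1, Pow(-310992, -1))) = Add(Add(-264, Pow(-22, 2), Mul(-13, -22)), Mul(-1, Pow(-310992, -1))) = Add(Add(-264, 484, 286), Mul(-1, Rational(-1, 310992))) = Add(506, Rational(1, 310992)) = Rational(157361953, 310992)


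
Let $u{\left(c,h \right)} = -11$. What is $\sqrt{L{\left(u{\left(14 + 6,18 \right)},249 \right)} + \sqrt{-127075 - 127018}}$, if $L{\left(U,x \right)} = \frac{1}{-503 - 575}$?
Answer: $\frac{\sqrt{-22 + 23716 i \sqrt{254093}}}{154} \approx 15.876 + 15.876 i$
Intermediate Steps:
$L{\left(U,x \right)} = - \frac{1}{1078}$ ($L{\left(U,x \right)} = \frac{1}{-1078} = - \frac{1}{1078}$)
$\sqrt{L{\left(u{\left(14 + 6,18 \right)},249 \right)} + \sqrt{-127075 - 127018}} = \sqrt{- \frac{1}{1078} + \sqrt{-127075 - 127018}} = \sqrt{- \frac{1}{1078} + \sqrt{-254093}} = \sqrt{- \frac{1}{1078} + i \sqrt{254093}}$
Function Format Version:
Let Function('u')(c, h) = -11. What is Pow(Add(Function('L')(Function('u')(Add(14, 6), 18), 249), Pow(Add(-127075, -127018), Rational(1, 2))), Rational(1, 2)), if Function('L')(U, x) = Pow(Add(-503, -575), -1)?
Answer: Mul(Rational(1, 154), Pow(Add(-22, Mul(23716, I, Pow(254093, Rational(1, 2)))), Rational(1, 2))) ≈ Add(15.876, Mul(15.876, I))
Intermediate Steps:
Function('L')(U, x) = Rational(-1, 1078) (Function('L')(U, x) = Pow(-1078, -1) = Rational(-1, 1078))
Pow(Add(Function('L')(Function('u')(Add(14, 6), 18), 249), Pow(Add(-127075, -127018), Rational(1, 2))), Rational(1, 2)) = Pow(Add(Rational(-1, 1078), Pow(Add(-127075, -127018), Rational(1, 2))), Rational(1, 2)) = Pow(Add(Rational(-1, 1078), Pow(-254093, Rational(1, 2))), Rational(1, 2)) = Pow(Add(Rational(-1, 1078), Mul(I, Pow(254093, Rational(1, 2)))), Rational(1, 2))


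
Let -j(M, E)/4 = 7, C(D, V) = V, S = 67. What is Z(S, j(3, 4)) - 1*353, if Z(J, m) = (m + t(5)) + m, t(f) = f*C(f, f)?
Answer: -384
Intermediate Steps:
j(M, E) = -28 (j(M, E) = -4*7 = -28)
t(f) = f² (t(f) = f*f = f²)
Z(J, m) = 25 + 2*m (Z(J, m) = (m + 5²) + m = (m + 25) + m = (25 + m) + m = 25 + 2*m)
Z(S, j(3, 4)) - 1*353 = (25 + 2*(-28)) - 1*353 = (25 - 56) - 353 = -31 - 353 = -384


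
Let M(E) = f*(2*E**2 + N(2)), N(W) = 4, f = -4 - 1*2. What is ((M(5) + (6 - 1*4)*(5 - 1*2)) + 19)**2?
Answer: 89401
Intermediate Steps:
f = -6 (f = -4 - 2 = -6)
M(E) = -24 - 12*E**2 (M(E) = -6*(2*E**2 + 4) = -6*(4 + 2*E**2) = -24 - 12*E**2)
((M(5) + (6 - 1*4)*(5 - 1*2)) + 19)**2 = (((-24 - 12*5**2) + (6 - 1*4)*(5 - 1*2)) + 19)**2 = (((-24 - 12*25) + (6 - 4)*(5 - 2)) + 19)**2 = (((-24 - 300) + 2*3) + 19)**2 = ((-324 + 6) + 19)**2 = (-318 + 19)**2 = (-299)**2 = 89401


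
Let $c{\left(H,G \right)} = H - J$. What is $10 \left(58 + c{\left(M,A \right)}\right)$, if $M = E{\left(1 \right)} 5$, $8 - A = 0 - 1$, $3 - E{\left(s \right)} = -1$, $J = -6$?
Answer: $840$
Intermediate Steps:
$E{\left(s \right)} = 4$ ($E{\left(s \right)} = 3 - -1 = 3 + 1 = 4$)
$A = 9$ ($A = 8 - \left(0 - 1\right) = 8 - -1 = 8 + 1 = 9$)
$M = 20$ ($M = 4 \cdot 5 = 20$)
$c{\left(H,G \right)} = 6 + H$ ($c{\left(H,G \right)} = H - -6 = H + 6 = 6 + H$)
$10 \left(58 + c{\left(M,A \right)}\right) = 10 \left(58 + \left(6 + 20\right)\right) = 10 \left(58 + 26\right) = 10 \cdot 84 = 840$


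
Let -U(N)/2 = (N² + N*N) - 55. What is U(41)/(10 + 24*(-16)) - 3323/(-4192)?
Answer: 14484345/783904 ≈ 18.477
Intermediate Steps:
U(N) = 110 - 4*N² (U(N) = -2*((N² + N*N) - 55) = -2*((N² + N²) - 55) = -2*(2*N² - 55) = -2*(-55 + 2*N²) = 110 - 4*N²)
U(41)/(10 + 24*(-16)) - 3323/(-4192) = (110 - 4*41²)/(10 + 24*(-16)) - 3323/(-4192) = (110 - 4*1681)/(10 - 384) - 3323*(-1/4192) = (110 - 6724)/(-374) + 3323/4192 = -6614*(-1/374) + 3323/4192 = 3307/187 + 3323/4192 = 14484345/783904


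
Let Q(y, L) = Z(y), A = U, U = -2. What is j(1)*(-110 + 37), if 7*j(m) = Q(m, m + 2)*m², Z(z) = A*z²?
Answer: 146/7 ≈ 20.857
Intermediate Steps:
A = -2
Z(z) = -2*z²
Q(y, L) = -2*y²
j(m) = -2*m⁴/7 (j(m) = ((-2*m²)*m²)/7 = (-2*m⁴)/7 = -2*m⁴/7)
j(1)*(-110 + 37) = (-2/7*1⁴)*(-110 + 37) = -2/7*1*(-73) = -2/7*(-73) = 146/7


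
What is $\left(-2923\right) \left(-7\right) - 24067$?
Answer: $-3606$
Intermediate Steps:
$\left(-2923\right) \left(-7\right) - 24067 = 20461 - 24067 = -3606$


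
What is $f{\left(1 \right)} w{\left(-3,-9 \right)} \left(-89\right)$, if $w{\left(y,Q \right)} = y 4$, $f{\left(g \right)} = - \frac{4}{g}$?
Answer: $-4272$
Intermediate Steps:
$w{\left(y,Q \right)} = 4 y$
$f{\left(1 \right)} w{\left(-3,-9 \right)} \left(-89\right) = - \frac{4}{1} \cdot 4 \left(-3\right) \left(-89\right) = \left(-4\right) 1 \left(-12\right) \left(-89\right) = \left(-4\right) \left(-12\right) \left(-89\right) = 48 \left(-89\right) = -4272$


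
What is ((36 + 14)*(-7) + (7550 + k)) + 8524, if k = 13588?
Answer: 29312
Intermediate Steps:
((36 + 14)*(-7) + (7550 + k)) + 8524 = ((36 + 14)*(-7) + (7550 + 13588)) + 8524 = (50*(-7) + 21138) + 8524 = (-350 + 21138) + 8524 = 20788 + 8524 = 29312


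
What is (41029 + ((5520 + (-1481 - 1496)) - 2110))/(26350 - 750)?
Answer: 20731/12800 ≈ 1.6196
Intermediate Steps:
(41029 + ((5520 + (-1481 - 1496)) - 2110))/(26350 - 750) = (41029 + ((5520 - 2977) - 2110))/25600 = (41029 + (2543 - 2110))*(1/25600) = (41029 + 433)*(1/25600) = 41462*(1/25600) = 20731/12800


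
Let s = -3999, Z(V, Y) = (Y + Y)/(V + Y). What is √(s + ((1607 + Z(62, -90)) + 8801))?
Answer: 2*√78589/7 ≈ 80.096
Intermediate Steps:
Z(V, Y) = 2*Y/(V + Y) (Z(V, Y) = (2*Y)/(V + Y) = 2*Y/(V + Y))
√(s + ((1607 + Z(62, -90)) + 8801)) = √(-3999 + ((1607 + 2*(-90)/(62 - 90)) + 8801)) = √(-3999 + ((1607 + 2*(-90)/(-28)) + 8801)) = √(-3999 + ((1607 + 2*(-90)*(-1/28)) + 8801)) = √(-3999 + ((1607 + 45/7) + 8801)) = √(-3999 + (11294/7 + 8801)) = √(-3999 + 72901/7) = √(44908/7) = 2*√78589/7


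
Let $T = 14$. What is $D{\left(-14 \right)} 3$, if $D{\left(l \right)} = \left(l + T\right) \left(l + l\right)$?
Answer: $0$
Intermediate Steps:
$D{\left(l \right)} = 2 l \left(14 + l\right)$ ($D{\left(l \right)} = \left(l + 14\right) \left(l + l\right) = \left(14 + l\right) 2 l = 2 l \left(14 + l\right)$)
$D{\left(-14 \right)} 3 = 2 \left(-14\right) \left(14 - 14\right) 3 = 2 \left(-14\right) 0 \cdot 3 = 0 \cdot 3 = 0$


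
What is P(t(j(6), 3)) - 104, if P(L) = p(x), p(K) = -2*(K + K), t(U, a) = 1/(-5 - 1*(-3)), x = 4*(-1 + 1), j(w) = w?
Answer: -104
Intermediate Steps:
x = 0 (x = 4*0 = 0)
t(U, a) = -½ (t(U, a) = 1/(-5 + 3) = 1/(-2) = -½)
p(K) = -4*K
P(L) = 0 (P(L) = -4*0 = 0)
P(t(j(6), 3)) - 104 = 0 - 104 = -104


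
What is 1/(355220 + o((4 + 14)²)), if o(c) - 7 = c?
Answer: 1/355551 ≈ 2.8125e-6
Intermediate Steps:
o(c) = 7 + c
1/(355220 + o((4 + 14)²)) = 1/(355220 + (7 + (4 + 14)²)) = 1/(355220 + (7 + 18²)) = 1/(355220 + (7 + 324)) = 1/(355220 + 331) = 1/355551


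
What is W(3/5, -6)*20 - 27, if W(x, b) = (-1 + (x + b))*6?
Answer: -795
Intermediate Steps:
W(x, b) = -6 + 6*b + 6*x (W(x, b) = (-1 + (b + x))*6 = (-1 + b + x)*6 = -6 + 6*b + 6*x)
W(3/5, -6)*20 - 27 = (-6 + 6*(-6) + 6*(3/5))*20 - 27 = (-6 - 36 + 6*(3*(1/5)))*20 - 27 = (-6 - 36 + 6*(3/5))*20 - 27 = (-6 - 36 + 18/5)*20 - 27 = -192/5*20 - 27 = -768 - 27 = -795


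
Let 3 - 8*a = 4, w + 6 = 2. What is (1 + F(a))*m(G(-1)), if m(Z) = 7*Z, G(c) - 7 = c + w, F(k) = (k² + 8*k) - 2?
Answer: -889/32 ≈ -27.781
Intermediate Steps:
w = -4 (w = -6 + 2 = -4)
a = -⅛ (a = 3/8 - ⅛*4 = 3/8 - ½ = -⅛ ≈ -0.12500)
F(k) = -2 + k² + 8*k
G(c) = 3 + c (G(c) = 7 + (c - 4) = 7 + (-4 + c) = 3 + c)
(1 + F(a))*m(G(-1)) = (1 + (-2 + (-⅛)² + 8*(-⅛)))*(7*(3 - 1)) = (1 + (-2 + 1/64 - 1))*(7*2) = (1 - 191/64)*14 = -127/64*14 = -889/32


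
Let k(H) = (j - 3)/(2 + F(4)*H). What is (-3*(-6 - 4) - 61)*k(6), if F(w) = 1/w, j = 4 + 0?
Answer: -62/7 ≈ -8.8571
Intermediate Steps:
j = 4
k(H) = 1/(2 + H/4) (k(H) = (4 - 3)/(2 + H/4) = 1/(2 + H/4))
(-3*(-6 - 4) - 61)*k(6) = (-3*(-6 - 4) - 61)*(4/(8 + 6)) = (-3*(-10) - 61)*(4/14) = (30 - 61)*(4*(1/14)) = -31*2/7 = -62/7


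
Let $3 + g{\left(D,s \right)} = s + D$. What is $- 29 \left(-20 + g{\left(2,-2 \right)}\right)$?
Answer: $667$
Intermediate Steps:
$g{\left(D,s \right)} = -3 + D + s$ ($g{\left(D,s \right)} = -3 + \left(s + D\right) = -3 + \left(D + s\right) = -3 + D + s$)
$- 29 \left(-20 + g{\left(2,-2 \right)}\right) = - 29 \left(-20 - 3\right) = \left(-29\right) \left(-23\right) = 667$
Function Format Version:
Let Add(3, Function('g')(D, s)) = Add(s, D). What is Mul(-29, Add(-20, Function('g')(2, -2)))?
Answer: 667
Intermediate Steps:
Function('g')(D, s) = Add(-3, D, s) (Function('g')(D, s) = Add(-3, Add(s, D)) = Add(-3, Add(D, s)) = Add(-3, D, s))
Mul(-29, Add(-20, Function('g')(2, -2))) = Mul(-29, Add(-20, Add(-3, 2, -2))) = Mul(-29, Add(-20, -3)) = Mul(-29, -23) = 667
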